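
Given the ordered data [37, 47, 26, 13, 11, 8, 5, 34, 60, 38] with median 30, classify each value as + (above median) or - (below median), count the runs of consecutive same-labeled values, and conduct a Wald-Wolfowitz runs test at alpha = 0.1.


Step 1: Compute median = 30; label A = above, B = below.
Labels in order: AABBBBBAAA  (n_A = 5, n_B = 5)
Step 2: Count runs R = 3.
Step 3: Under H0 (random ordering), E[R] = 2*n_A*n_B/(n_A+n_B) + 1 = 2*5*5/10 + 1 = 6.0000.
        Var[R] = 2*n_A*n_B*(2*n_A*n_B - n_A - n_B) / ((n_A+n_B)^2 * (n_A+n_B-1)) = 2000/900 = 2.2222.
        SD[R] = 1.4907.
Step 4: Continuity-corrected z = (R + 0.5 - E[R]) / SD[R] = (3 + 0.5 - 6.0000) / 1.4907 = -1.6771.
Step 5: Two-sided p-value via normal approximation = 2*(1 - Phi(|z|)) = 0.093533.
Step 6: alpha = 0.1. reject H0.

R = 3, z = -1.6771, p = 0.093533, reject H0.


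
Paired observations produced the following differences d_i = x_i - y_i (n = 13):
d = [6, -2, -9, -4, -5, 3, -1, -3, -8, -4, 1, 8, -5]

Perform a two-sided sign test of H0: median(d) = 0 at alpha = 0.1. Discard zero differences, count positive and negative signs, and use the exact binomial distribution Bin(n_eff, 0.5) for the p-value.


Step 1: Discard zero differences. Original n = 13; n_eff = number of nonzero differences = 13.
Nonzero differences (with sign): +6, -2, -9, -4, -5, +3, -1, -3, -8, -4, +1, +8, -5
Step 2: Count signs: positive = 4, negative = 9.
Step 3: Under H0: P(positive) = 0.5, so the number of positives S ~ Bin(13, 0.5).
Step 4: Two-sided exact p-value = sum of Bin(13,0.5) probabilities at or below the observed probability = 0.266846.
Step 5: alpha = 0.1. fail to reject H0.

n_eff = 13, pos = 4, neg = 9, p = 0.266846, fail to reject H0.


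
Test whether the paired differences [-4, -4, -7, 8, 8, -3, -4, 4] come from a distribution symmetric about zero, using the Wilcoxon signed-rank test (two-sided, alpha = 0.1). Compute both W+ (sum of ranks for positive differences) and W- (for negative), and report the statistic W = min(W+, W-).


Step 1: Drop any zero differences (none here) and take |d_i|.
|d| = [4, 4, 7, 8, 8, 3, 4, 4]
Step 2: Midrank |d_i| (ties get averaged ranks).
ranks: |4|->3.5, |4|->3.5, |7|->6, |8|->7.5, |8|->7.5, |3|->1, |4|->3.5, |4|->3.5
Step 3: Attach original signs; sum ranks with positive sign and with negative sign.
W+ = 7.5 + 7.5 + 3.5 = 18.5
W- = 3.5 + 3.5 + 6 + 1 + 3.5 = 17.5
(Check: W+ + W- = 36 should equal n(n+1)/2 = 36.)
Step 4: Test statistic W = min(W+, W-) = 17.5.
Step 5: Ties in |d|, so use the tie-corrected normal approximation.
        E[W] = n(n+1)/4 = 8*9/4 = 18.
        Tie groups: |d|=4 (t=4), |d|=8 (t=2); sum(t^3 - t) = 66.
        Var[W] = n(n+1)(2n+1)/24 - sum(t^3-t)/48 = 1224/24 - 66/48 = 49.625.
        z = (W - E[W]) / sqrt(Var[W]) = (17.5 - 18) / 7.0445 = -0.0710.
        Two-sided p = 2*Phi(z) = 0.943416.
Step 6: alpha = 0.1. fail to reject H0.

W+ = 18.5, W- = 17.5, W = min = 17.5, p = 0.943416, fail to reject H0.


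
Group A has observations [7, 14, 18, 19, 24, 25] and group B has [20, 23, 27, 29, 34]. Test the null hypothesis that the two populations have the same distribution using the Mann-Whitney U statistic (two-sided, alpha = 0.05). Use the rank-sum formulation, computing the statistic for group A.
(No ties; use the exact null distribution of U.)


Step 1: Combine and sort all 11 observations; assign midranks.
sorted (value, group): (7,X), (14,X), (18,X), (19,X), (20,Y), (23,Y), (24,X), (25,X), (27,Y), (29,Y), (34,Y)
ranks: 7->1, 14->2, 18->3, 19->4, 20->5, 23->6, 24->7, 25->8, 27->9, 29->10, 34->11
Step 2: Rank sum for X: R1 = 1 + 2 + 3 + 4 + 7 + 8 = 25.
Step 3: U_X = R1 - n1(n1+1)/2 = 25 - 6*7/2 = 25 - 21 = 4.
       U_Y = n1*n2 - U_X = 30 - 4 = 26.
Step 4: No ties, so the exact null distribution of U (based on enumerating the C(11,6) = 462 equally likely rank assignments) gives the two-sided p-value.
Step 5: p-value = 0.051948; compare to alpha = 0.05. fail to reject H0.

U_X = 4, p = 0.051948, fail to reject H0 at alpha = 0.05.


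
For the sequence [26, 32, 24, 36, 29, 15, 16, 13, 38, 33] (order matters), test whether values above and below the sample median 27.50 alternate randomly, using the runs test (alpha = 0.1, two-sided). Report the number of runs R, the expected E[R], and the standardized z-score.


Step 1: Compute median = 27.50; label A = above, B = below.
Labels in order: BABAABBBAA  (n_A = 5, n_B = 5)
Step 2: Count runs R = 6.
Step 3: Under H0 (random ordering), E[R] = 2*n_A*n_B/(n_A+n_B) + 1 = 2*5*5/10 + 1 = 6.0000.
        Var[R] = 2*n_A*n_B*(2*n_A*n_B - n_A - n_B) / ((n_A+n_B)^2 * (n_A+n_B-1)) = 2000/900 = 2.2222.
        SD[R] = 1.4907.
Step 4: R = E[R], so z = 0 with no continuity correction.
Step 5: Two-sided p-value via normal approximation = 2*(1 - Phi(|z|)) = 1.000000.
Step 6: alpha = 0.1. fail to reject H0.

R = 6, z = 0.0000, p = 1.000000, fail to reject H0.


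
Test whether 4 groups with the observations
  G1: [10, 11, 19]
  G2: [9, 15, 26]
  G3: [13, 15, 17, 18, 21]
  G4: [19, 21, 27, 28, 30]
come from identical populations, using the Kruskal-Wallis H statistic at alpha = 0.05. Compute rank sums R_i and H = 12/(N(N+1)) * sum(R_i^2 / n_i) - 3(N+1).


Step 1: Combine all N = 16 observations and assign midranks.
sorted (value, group, rank): (9,G2,1), (10,G1,2), (11,G1,3), (13,G3,4), (15,G2,5.5), (15,G3,5.5), (17,G3,7), (18,G3,8), (19,G1,9.5), (19,G4,9.5), (21,G3,11.5), (21,G4,11.5), (26,G2,13), (27,G4,14), (28,G4,15), (30,G4,16)
Step 2: Sum ranks within each group.
R_1 = 14.5 (n_1 = 3)
R_2 = 19.5 (n_2 = 3)
R_3 = 36 (n_3 = 5)
R_4 = 66 (n_4 = 5)
Step 3: H = 12/(N(N+1)) * sum(R_i^2/n_i) - 3(N+1)
     = 12/(16*17) * (14.5^2/3 + 19.5^2/3 + 36^2/5 + 66^2/5) - 3*17
     = 0.044118 * 1327.23 - 51
     = 7.554412.
Step 4: Ties present; correction factor C = 1 - 18/(16^3 - 16) = 0.995588. Corrected H = 7.554412 / 0.995588 = 7.587888.
Step 5: Under H0, H ~ chi^2(3); p-value = 0.055343.
Step 6: alpha = 0.05. fail to reject H0.

H = 7.5879, df = 3, p = 0.055343, fail to reject H0.


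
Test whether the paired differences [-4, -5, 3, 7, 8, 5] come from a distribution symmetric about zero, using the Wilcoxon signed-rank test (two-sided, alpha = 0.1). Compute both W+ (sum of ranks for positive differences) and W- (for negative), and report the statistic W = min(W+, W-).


Step 1: Drop any zero differences (none here) and take |d_i|.
|d| = [4, 5, 3, 7, 8, 5]
Step 2: Midrank |d_i| (ties get averaged ranks).
ranks: |4|->2, |5|->3.5, |3|->1, |7|->5, |8|->6, |5|->3.5
Step 3: Attach original signs; sum ranks with positive sign and with negative sign.
W+ = 1 + 5 + 6 + 3.5 = 15.5
W- = 2 + 3.5 = 5.5
(Check: W+ + W- = 21 should equal n(n+1)/2 = 21.)
Step 4: Test statistic W = min(W+, W-) = 5.5.
Step 5: Ties in |d|, so use the tie-corrected normal approximation.
        E[W] = n(n+1)/4 = 6*7/4 = 10.5.
        Tie groups: |d|=5 (t=2); sum(t^3 - t) = 6.
        Var[W] = n(n+1)(2n+1)/24 - sum(t^3-t)/48 = 546/24 - 6/48 = 22.625.
        z = (W - E[W]) / sqrt(Var[W]) = (5.5 - 10.5) / 4.7566 = -1.0512.
        Two-sided p = 2*Phi(z) = 0.293177.
Step 6: alpha = 0.1. fail to reject H0.

W+ = 15.5, W- = 5.5, W = min = 5.5, p = 0.293177, fail to reject H0.


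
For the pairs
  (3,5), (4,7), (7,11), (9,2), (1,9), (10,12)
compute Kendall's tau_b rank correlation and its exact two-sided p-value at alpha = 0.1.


Step 1: Enumerate the 15 unordered pairs (i,j) with i<j and classify each by sign(x_j-x_i) * sign(y_j-y_i).
  (1,2):dx=+1,dy=+2->C; (1,3):dx=+4,dy=+6->C; (1,4):dx=+6,dy=-3->D; (1,5):dx=-2,dy=+4->D
  (1,6):dx=+7,dy=+7->C; (2,3):dx=+3,dy=+4->C; (2,4):dx=+5,dy=-5->D; (2,5):dx=-3,dy=+2->D
  (2,6):dx=+6,dy=+5->C; (3,4):dx=+2,dy=-9->D; (3,5):dx=-6,dy=-2->C; (3,6):dx=+3,dy=+1->C
  (4,5):dx=-8,dy=+7->D; (4,6):dx=+1,dy=+10->C; (5,6):dx=+9,dy=+3->C
Step 2: C = 9, D = 6, total pairs = 15.
Step 3: tau = (C - D)/(n(n-1)/2) = (9 - 6)/15 = 0.200000.
Step 4: Exact two-sided p-value (enumerate n! = 720 permutations of y under H0): p = 0.719444.
Step 5: alpha = 0.1. fail to reject H0.

tau_b = 0.2000 (C=9, D=6), p = 0.719444, fail to reject H0.


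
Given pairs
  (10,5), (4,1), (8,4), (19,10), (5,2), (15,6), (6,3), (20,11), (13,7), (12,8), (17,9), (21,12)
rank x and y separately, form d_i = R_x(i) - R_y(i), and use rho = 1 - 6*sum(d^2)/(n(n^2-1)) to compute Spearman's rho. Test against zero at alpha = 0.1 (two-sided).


Step 1: Rank x and y separately (midranks; no ties here).
rank(x): 10->5, 4->1, 8->4, 19->10, 5->2, 15->8, 6->3, 20->11, 13->7, 12->6, 17->9, 21->12
rank(y): 5->5, 1->1, 4->4, 10->10, 2->2, 6->6, 3->3, 11->11, 7->7, 8->8, 9->9, 12->12
Step 2: d_i = R_x(i) - R_y(i); compute d_i^2.
  (5-5)^2=0, (1-1)^2=0, (4-4)^2=0, (10-10)^2=0, (2-2)^2=0, (8-6)^2=4, (3-3)^2=0, (11-11)^2=0, (7-7)^2=0, (6-8)^2=4, (9-9)^2=0, (12-12)^2=0
sum(d^2) = 8.
Step 3: rho = 1 - 6*8 / (12*(12^2 - 1)) = 1 - 48/1716 = 0.972028.
Step 4: Under H0, t = rho * sqrt((n-2)/(1-rho^2)) = 13.0876 ~ t(10).
Step 5: Two-sided p-value from the t-distribution with 10 df = 0.000000.
Step 6: alpha = 0.1. reject H0.

rho = 0.9720, p = 0.000000, reject H0 at alpha = 0.1.


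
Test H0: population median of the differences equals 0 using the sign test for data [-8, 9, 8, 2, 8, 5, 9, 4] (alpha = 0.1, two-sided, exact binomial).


Step 1: Discard zero differences. Original n = 8; n_eff = number of nonzero differences = 8.
Nonzero differences (with sign): -8, +9, +8, +2, +8, +5, +9, +4
Step 2: Count signs: positive = 7, negative = 1.
Step 3: Under H0: P(positive) = 0.5, so the number of positives S ~ Bin(8, 0.5).
Step 4: Two-sided exact p-value = sum of Bin(8,0.5) probabilities at or below the observed probability = 0.070312.
Step 5: alpha = 0.1. reject H0.

n_eff = 8, pos = 7, neg = 1, p = 0.070312, reject H0.


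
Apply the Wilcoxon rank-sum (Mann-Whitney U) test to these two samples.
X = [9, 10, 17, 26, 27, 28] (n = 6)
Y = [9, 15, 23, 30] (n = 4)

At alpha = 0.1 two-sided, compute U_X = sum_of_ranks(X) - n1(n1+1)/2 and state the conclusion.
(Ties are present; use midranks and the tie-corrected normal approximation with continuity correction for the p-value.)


Step 1: Combine and sort all 10 observations; assign midranks.
sorted (value, group): (9,X), (9,Y), (10,X), (15,Y), (17,X), (23,Y), (26,X), (27,X), (28,X), (30,Y)
ranks: 9->1.5, 9->1.5, 10->3, 15->4, 17->5, 23->6, 26->7, 27->8, 28->9, 30->10
Step 2: Rank sum for X: R1 = 1.5 + 3 + 5 + 7 + 8 + 9 = 33.5.
Step 3: U_X = R1 - n1(n1+1)/2 = 33.5 - 6*7/2 = 33.5 - 21 = 12.5.
       U_Y = n1*n2 - U_X = 24 - 12.5 = 11.5.
Step 4: Ties are present, so use the tie-corrected normal approximation (with continuity correction) for the p-value.
Step 5: p-value = 1.000000; compare to alpha = 0.1. fail to reject H0.

U_X = 12.5, p = 1.000000, fail to reject H0 at alpha = 0.1.


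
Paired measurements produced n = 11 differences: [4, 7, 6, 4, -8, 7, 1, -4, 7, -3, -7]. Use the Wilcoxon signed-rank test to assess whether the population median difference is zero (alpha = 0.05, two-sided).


Step 1: Drop any zero differences (none here) and take |d_i|.
|d| = [4, 7, 6, 4, 8, 7, 1, 4, 7, 3, 7]
Step 2: Midrank |d_i| (ties get averaged ranks).
ranks: |4|->4, |7|->8.5, |6|->6, |4|->4, |8|->11, |7|->8.5, |1|->1, |4|->4, |7|->8.5, |3|->2, |7|->8.5
Step 3: Attach original signs; sum ranks with positive sign and with negative sign.
W+ = 4 + 8.5 + 6 + 4 + 8.5 + 1 + 8.5 = 40.5
W- = 11 + 4 + 2 + 8.5 = 25.5
(Check: W+ + W- = 66 should equal n(n+1)/2 = 66.)
Step 4: Test statistic W = min(W+, W-) = 25.5.
Step 5: Ties in |d|, so use the tie-corrected normal approximation.
        E[W] = n(n+1)/4 = 11*12/4 = 33.
        Tie groups: |d|=4 (t=3), |d|=7 (t=4); sum(t^3 - t) = 84.
        Var[W] = n(n+1)(2n+1)/24 - sum(t^3-t)/48 = 3036/24 - 84/48 = 124.75.
        z = (W - E[W]) / sqrt(Var[W]) = (25.5 - 33) / 11.1692 = -0.6715.
        Two-sided p = 2*Phi(z) = 0.501907.
Step 6: alpha = 0.05. fail to reject H0.

W+ = 40.5, W- = 25.5, W = min = 25.5, p = 0.501907, fail to reject H0.


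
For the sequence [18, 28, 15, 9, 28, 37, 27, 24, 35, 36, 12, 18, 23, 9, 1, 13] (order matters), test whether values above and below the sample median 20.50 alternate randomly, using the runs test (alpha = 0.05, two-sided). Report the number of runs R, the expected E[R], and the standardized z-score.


Step 1: Compute median = 20.50; label A = above, B = below.
Labels in order: BABBAAAAAABBABBB  (n_A = 8, n_B = 8)
Step 2: Count runs R = 7.
Step 3: Under H0 (random ordering), E[R] = 2*n_A*n_B/(n_A+n_B) + 1 = 2*8*8/16 + 1 = 9.0000.
        Var[R] = 2*n_A*n_B*(2*n_A*n_B - n_A - n_B) / ((n_A+n_B)^2 * (n_A+n_B-1)) = 14336/3840 = 3.7333.
        SD[R] = 1.9322.
Step 4: Continuity-corrected z = (R + 0.5 - E[R]) / SD[R] = (7 + 0.5 - 9.0000) / 1.9322 = -0.7763.
Step 5: Two-sided p-value via normal approximation = 2*(1 - Phi(|z|)) = 0.437558.
Step 6: alpha = 0.05. fail to reject H0.

R = 7, z = -0.7763, p = 0.437558, fail to reject H0.


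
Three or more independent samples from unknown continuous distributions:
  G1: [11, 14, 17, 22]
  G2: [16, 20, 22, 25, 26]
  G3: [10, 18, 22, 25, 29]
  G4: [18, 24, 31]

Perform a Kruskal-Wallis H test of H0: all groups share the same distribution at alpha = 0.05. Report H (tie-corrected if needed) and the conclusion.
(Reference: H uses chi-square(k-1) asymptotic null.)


Step 1: Combine all N = 17 observations and assign midranks.
sorted (value, group, rank): (10,G3,1), (11,G1,2), (14,G1,3), (16,G2,4), (17,G1,5), (18,G3,6.5), (18,G4,6.5), (20,G2,8), (22,G1,10), (22,G2,10), (22,G3,10), (24,G4,12), (25,G2,13.5), (25,G3,13.5), (26,G2,15), (29,G3,16), (31,G4,17)
Step 2: Sum ranks within each group.
R_1 = 20 (n_1 = 4)
R_2 = 50.5 (n_2 = 5)
R_3 = 47 (n_3 = 5)
R_4 = 35.5 (n_4 = 3)
Step 3: H = 12/(N(N+1)) * sum(R_i^2/n_i) - 3(N+1)
     = 12/(17*18) * (20^2/4 + 50.5^2/5 + 47^2/5 + 35.5^2/3) - 3*18
     = 0.039216 * 1471.93 - 54
     = 3.722876.
Step 4: Ties present; correction factor C = 1 - 36/(17^3 - 17) = 0.992647. Corrected H = 3.722876 / 0.992647 = 3.750453.
Step 5: Under H0, H ~ chi^2(3); p-value = 0.289702.
Step 6: alpha = 0.05. fail to reject H0.

H = 3.7505, df = 3, p = 0.289702, fail to reject H0.


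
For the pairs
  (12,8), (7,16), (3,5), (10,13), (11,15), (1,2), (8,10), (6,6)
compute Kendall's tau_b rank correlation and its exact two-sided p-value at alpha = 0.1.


Step 1: Enumerate the 28 unordered pairs (i,j) with i<j and classify each by sign(x_j-x_i) * sign(y_j-y_i).
  (1,2):dx=-5,dy=+8->D; (1,3):dx=-9,dy=-3->C; (1,4):dx=-2,dy=+5->D; (1,5):dx=-1,dy=+7->D
  (1,6):dx=-11,dy=-6->C; (1,7):dx=-4,dy=+2->D; (1,8):dx=-6,dy=-2->C; (2,3):dx=-4,dy=-11->C
  (2,4):dx=+3,dy=-3->D; (2,5):dx=+4,dy=-1->D; (2,6):dx=-6,dy=-14->C; (2,7):dx=+1,dy=-6->D
  (2,8):dx=-1,dy=-10->C; (3,4):dx=+7,dy=+8->C; (3,5):dx=+8,dy=+10->C; (3,6):dx=-2,dy=-3->C
  (3,7):dx=+5,dy=+5->C; (3,8):dx=+3,dy=+1->C; (4,5):dx=+1,dy=+2->C; (4,6):dx=-9,dy=-11->C
  (4,7):dx=-2,dy=-3->C; (4,8):dx=-4,dy=-7->C; (5,6):dx=-10,dy=-13->C; (5,7):dx=-3,dy=-5->C
  (5,8):dx=-5,dy=-9->C; (6,7):dx=+7,dy=+8->C; (6,8):dx=+5,dy=+4->C; (7,8):dx=-2,dy=-4->C
Step 2: C = 21, D = 7, total pairs = 28.
Step 3: tau = (C - D)/(n(n-1)/2) = (21 - 7)/28 = 0.500000.
Step 4: Exact two-sided p-value (enumerate n! = 40320 permutations of y under H0): p = 0.108681.
Step 5: alpha = 0.1. fail to reject H0.

tau_b = 0.5000 (C=21, D=7), p = 0.108681, fail to reject H0.


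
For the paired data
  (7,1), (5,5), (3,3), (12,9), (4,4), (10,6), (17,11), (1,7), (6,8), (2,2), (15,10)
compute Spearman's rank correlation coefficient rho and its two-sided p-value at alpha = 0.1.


Step 1: Rank x and y separately (midranks; no ties here).
rank(x): 7->7, 5->5, 3->3, 12->9, 4->4, 10->8, 17->11, 1->1, 6->6, 2->2, 15->10
rank(y): 1->1, 5->5, 3->3, 9->9, 4->4, 6->6, 11->11, 7->7, 8->8, 2->2, 10->10
Step 2: d_i = R_x(i) - R_y(i); compute d_i^2.
  (7-1)^2=36, (5-5)^2=0, (3-3)^2=0, (9-9)^2=0, (4-4)^2=0, (8-6)^2=4, (11-11)^2=0, (1-7)^2=36, (6-8)^2=4, (2-2)^2=0, (10-10)^2=0
sum(d^2) = 80.
Step 3: rho = 1 - 6*80 / (11*(11^2 - 1)) = 1 - 480/1320 = 0.636364.
Step 4: Under H0, t = rho * sqrt((n-2)/(1-rho^2)) = 2.4749 ~ t(9).
Step 5: Two-sided p-value from the t-distribution with 9 df = 0.035287.
Step 6: alpha = 0.1. reject H0.

rho = 0.6364, p = 0.035287, reject H0 at alpha = 0.1.


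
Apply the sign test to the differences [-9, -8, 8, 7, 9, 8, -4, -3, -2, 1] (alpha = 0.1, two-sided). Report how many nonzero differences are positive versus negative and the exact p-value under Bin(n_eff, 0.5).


Step 1: Discard zero differences. Original n = 10; n_eff = number of nonzero differences = 10.
Nonzero differences (with sign): -9, -8, +8, +7, +9, +8, -4, -3, -2, +1
Step 2: Count signs: positive = 5, negative = 5.
Step 3: Under H0: P(positive) = 0.5, so the number of positives S ~ Bin(10, 0.5).
Step 4: Two-sided exact p-value = sum of Bin(10,0.5) probabilities at or below the observed probability = 1.000000.
Step 5: alpha = 0.1. fail to reject H0.

n_eff = 10, pos = 5, neg = 5, p = 1.000000, fail to reject H0.


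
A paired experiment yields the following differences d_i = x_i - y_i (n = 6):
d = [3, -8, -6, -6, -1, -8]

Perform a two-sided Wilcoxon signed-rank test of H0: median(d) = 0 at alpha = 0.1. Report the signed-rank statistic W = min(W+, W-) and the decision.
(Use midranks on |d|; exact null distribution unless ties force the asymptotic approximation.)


Step 1: Drop any zero differences (none here) and take |d_i|.
|d| = [3, 8, 6, 6, 1, 8]
Step 2: Midrank |d_i| (ties get averaged ranks).
ranks: |3|->2, |8|->5.5, |6|->3.5, |6|->3.5, |1|->1, |8|->5.5
Step 3: Attach original signs; sum ranks with positive sign and with negative sign.
W+ = 2 = 2
W- = 5.5 + 3.5 + 3.5 + 1 + 5.5 = 19
(Check: W+ + W- = 21 should equal n(n+1)/2 = 21.)
Step 4: Test statistic W = min(W+, W-) = 2.
Step 5: Ties in |d|, so use the tie-corrected normal approximation.
        E[W] = n(n+1)/4 = 6*7/4 = 10.5.
        Tie groups: |d|=6 (t=2), |d|=8 (t=2); sum(t^3 - t) = 12.
        Var[W] = n(n+1)(2n+1)/24 - sum(t^3-t)/48 = 546/24 - 12/48 = 22.5.
        z = (W - E[W]) / sqrt(Var[W]) = (2 - 10.5) / 4.7434 = -1.7920.
        Two-sided p = 2*Phi(z) = 0.073140.
Step 6: alpha = 0.1. reject H0.

W+ = 2, W- = 19, W = min = 2, p = 0.073140, reject H0.


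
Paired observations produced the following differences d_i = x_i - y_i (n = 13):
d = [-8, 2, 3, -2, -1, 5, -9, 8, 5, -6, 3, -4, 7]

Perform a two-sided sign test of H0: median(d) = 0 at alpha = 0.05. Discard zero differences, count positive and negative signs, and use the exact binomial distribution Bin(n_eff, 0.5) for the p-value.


Step 1: Discard zero differences. Original n = 13; n_eff = number of nonzero differences = 13.
Nonzero differences (with sign): -8, +2, +3, -2, -1, +5, -9, +8, +5, -6, +3, -4, +7
Step 2: Count signs: positive = 7, negative = 6.
Step 3: Under H0: P(positive) = 0.5, so the number of positives S ~ Bin(13, 0.5).
Step 4: Two-sided exact p-value = sum of Bin(13,0.5) probabilities at or below the observed probability = 1.000000.
Step 5: alpha = 0.05. fail to reject H0.

n_eff = 13, pos = 7, neg = 6, p = 1.000000, fail to reject H0.


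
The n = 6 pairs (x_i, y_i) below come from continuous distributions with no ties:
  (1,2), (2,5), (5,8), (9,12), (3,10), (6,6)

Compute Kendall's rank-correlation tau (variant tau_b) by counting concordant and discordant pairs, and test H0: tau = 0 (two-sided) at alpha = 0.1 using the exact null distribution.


Step 1: Enumerate the 15 unordered pairs (i,j) with i<j and classify each by sign(x_j-x_i) * sign(y_j-y_i).
  (1,2):dx=+1,dy=+3->C; (1,3):dx=+4,dy=+6->C; (1,4):dx=+8,dy=+10->C; (1,5):dx=+2,dy=+8->C
  (1,6):dx=+5,dy=+4->C; (2,3):dx=+3,dy=+3->C; (2,4):dx=+7,dy=+7->C; (2,5):dx=+1,dy=+5->C
  (2,6):dx=+4,dy=+1->C; (3,4):dx=+4,dy=+4->C; (3,5):dx=-2,dy=+2->D; (3,6):dx=+1,dy=-2->D
  (4,5):dx=-6,dy=-2->C; (4,6):dx=-3,dy=-6->C; (5,6):dx=+3,dy=-4->D
Step 2: C = 12, D = 3, total pairs = 15.
Step 3: tau = (C - D)/(n(n-1)/2) = (12 - 3)/15 = 0.600000.
Step 4: Exact two-sided p-value (enumerate n! = 720 permutations of y under H0): p = 0.136111.
Step 5: alpha = 0.1. fail to reject H0.

tau_b = 0.6000 (C=12, D=3), p = 0.136111, fail to reject H0.


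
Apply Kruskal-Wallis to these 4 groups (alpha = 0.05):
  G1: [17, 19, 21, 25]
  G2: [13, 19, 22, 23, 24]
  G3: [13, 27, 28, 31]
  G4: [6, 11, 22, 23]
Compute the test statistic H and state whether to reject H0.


Step 1: Combine all N = 17 observations and assign midranks.
sorted (value, group, rank): (6,G4,1), (11,G4,2), (13,G2,3.5), (13,G3,3.5), (17,G1,5), (19,G1,6.5), (19,G2,6.5), (21,G1,8), (22,G2,9.5), (22,G4,9.5), (23,G2,11.5), (23,G4,11.5), (24,G2,13), (25,G1,14), (27,G3,15), (28,G3,16), (31,G3,17)
Step 2: Sum ranks within each group.
R_1 = 33.5 (n_1 = 4)
R_2 = 44 (n_2 = 5)
R_3 = 51.5 (n_3 = 4)
R_4 = 24 (n_4 = 4)
Step 3: H = 12/(N(N+1)) * sum(R_i^2/n_i) - 3(N+1)
     = 12/(17*18) * (33.5^2/4 + 44^2/5 + 51.5^2/4 + 24^2/4) - 3*18
     = 0.039216 * 1474.83 - 54
     = 3.836275.
Step 4: Ties present; correction factor C = 1 - 24/(17^3 - 17) = 0.995098. Corrected H = 3.836275 / 0.995098 = 3.855172.
Step 5: Under H0, H ~ chi^2(3); p-value = 0.277534.
Step 6: alpha = 0.05. fail to reject H0.

H = 3.8552, df = 3, p = 0.277534, fail to reject H0.


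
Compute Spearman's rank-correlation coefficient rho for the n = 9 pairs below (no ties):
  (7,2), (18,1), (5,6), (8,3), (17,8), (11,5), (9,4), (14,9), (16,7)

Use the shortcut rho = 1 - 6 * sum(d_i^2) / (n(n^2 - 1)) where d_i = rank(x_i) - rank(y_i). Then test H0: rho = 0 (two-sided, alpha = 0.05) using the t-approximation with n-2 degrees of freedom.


Step 1: Rank x and y separately (midranks; no ties here).
rank(x): 7->2, 18->9, 5->1, 8->3, 17->8, 11->5, 9->4, 14->6, 16->7
rank(y): 2->2, 1->1, 6->6, 3->3, 8->8, 5->5, 4->4, 9->9, 7->7
Step 2: d_i = R_x(i) - R_y(i); compute d_i^2.
  (2-2)^2=0, (9-1)^2=64, (1-6)^2=25, (3-3)^2=0, (8-8)^2=0, (5-5)^2=0, (4-4)^2=0, (6-9)^2=9, (7-7)^2=0
sum(d^2) = 98.
Step 3: rho = 1 - 6*98 / (9*(9^2 - 1)) = 1 - 588/720 = 0.183333.
Step 4: Under H0, t = rho * sqrt((n-2)/(1-rho^2)) = 0.4934 ~ t(7).
Step 5: Two-sided p-value from the t-distribution with 7 df = 0.636820.
Step 6: alpha = 0.05. fail to reject H0.

rho = 0.1833, p = 0.636820, fail to reject H0 at alpha = 0.05.


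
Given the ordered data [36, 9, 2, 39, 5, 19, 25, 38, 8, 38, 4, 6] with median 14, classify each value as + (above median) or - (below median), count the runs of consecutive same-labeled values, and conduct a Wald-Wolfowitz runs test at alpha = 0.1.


Step 1: Compute median = 14; label A = above, B = below.
Labels in order: ABBABAAABABB  (n_A = 6, n_B = 6)
Step 2: Count runs R = 8.
Step 3: Under H0 (random ordering), E[R] = 2*n_A*n_B/(n_A+n_B) + 1 = 2*6*6/12 + 1 = 7.0000.
        Var[R] = 2*n_A*n_B*(2*n_A*n_B - n_A - n_B) / ((n_A+n_B)^2 * (n_A+n_B-1)) = 4320/1584 = 2.7273.
        SD[R] = 1.6514.
Step 4: Continuity-corrected z = (R - 0.5 - E[R]) / SD[R] = (8 - 0.5 - 7.0000) / 1.6514 = 0.3028.
Step 5: Two-sided p-value via normal approximation = 2*(1 - Phi(|z|)) = 0.762069.
Step 6: alpha = 0.1. fail to reject H0.

R = 8, z = 0.3028, p = 0.762069, fail to reject H0.


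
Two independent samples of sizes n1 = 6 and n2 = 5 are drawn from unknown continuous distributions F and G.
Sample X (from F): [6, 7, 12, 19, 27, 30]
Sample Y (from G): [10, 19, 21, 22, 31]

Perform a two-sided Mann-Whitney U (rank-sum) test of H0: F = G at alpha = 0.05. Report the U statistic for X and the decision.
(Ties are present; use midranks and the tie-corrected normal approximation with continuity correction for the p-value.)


Step 1: Combine and sort all 11 observations; assign midranks.
sorted (value, group): (6,X), (7,X), (10,Y), (12,X), (19,X), (19,Y), (21,Y), (22,Y), (27,X), (30,X), (31,Y)
ranks: 6->1, 7->2, 10->3, 12->4, 19->5.5, 19->5.5, 21->7, 22->8, 27->9, 30->10, 31->11
Step 2: Rank sum for X: R1 = 1 + 2 + 4 + 5.5 + 9 + 10 = 31.5.
Step 3: U_X = R1 - n1(n1+1)/2 = 31.5 - 6*7/2 = 31.5 - 21 = 10.5.
       U_Y = n1*n2 - U_X = 30 - 10.5 = 19.5.
Step 4: Ties are present, so use the tie-corrected normal approximation (with continuity correction) for the p-value.
Step 5: p-value = 0.464192; compare to alpha = 0.05. fail to reject H0.

U_X = 10.5, p = 0.464192, fail to reject H0 at alpha = 0.05.


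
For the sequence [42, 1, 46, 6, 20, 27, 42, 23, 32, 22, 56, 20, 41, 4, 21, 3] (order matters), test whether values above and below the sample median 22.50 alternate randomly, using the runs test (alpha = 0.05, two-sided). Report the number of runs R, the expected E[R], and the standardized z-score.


Step 1: Compute median = 22.50; label A = above, B = below.
Labels in order: ABABBAAAABABABBB  (n_A = 8, n_B = 8)
Step 2: Count runs R = 10.
Step 3: Under H0 (random ordering), E[R] = 2*n_A*n_B/(n_A+n_B) + 1 = 2*8*8/16 + 1 = 9.0000.
        Var[R] = 2*n_A*n_B*(2*n_A*n_B - n_A - n_B) / ((n_A+n_B)^2 * (n_A+n_B-1)) = 14336/3840 = 3.7333.
        SD[R] = 1.9322.
Step 4: Continuity-corrected z = (R - 0.5 - E[R]) / SD[R] = (10 - 0.5 - 9.0000) / 1.9322 = 0.2588.
Step 5: Two-sided p-value via normal approximation = 2*(1 - Phi(|z|)) = 0.795809.
Step 6: alpha = 0.05. fail to reject H0.

R = 10, z = 0.2588, p = 0.795809, fail to reject H0.


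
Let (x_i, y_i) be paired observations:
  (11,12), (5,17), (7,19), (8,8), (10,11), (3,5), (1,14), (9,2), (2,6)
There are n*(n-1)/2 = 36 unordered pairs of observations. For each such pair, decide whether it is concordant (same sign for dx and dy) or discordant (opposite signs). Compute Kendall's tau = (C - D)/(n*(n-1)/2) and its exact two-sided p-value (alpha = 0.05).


Step 1: Enumerate the 36 unordered pairs (i,j) with i<j and classify each by sign(x_j-x_i) * sign(y_j-y_i).
  (1,2):dx=-6,dy=+5->D; (1,3):dx=-4,dy=+7->D; (1,4):dx=-3,dy=-4->C; (1,5):dx=-1,dy=-1->C
  (1,6):dx=-8,dy=-7->C; (1,7):dx=-10,dy=+2->D; (1,8):dx=-2,dy=-10->C; (1,9):dx=-9,dy=-6->C
  (2,3):dx=+2,dy=+2->C; (2,4):dx=+3,dy=-9->D; (2,5):dx=+5,dy=-6->D; (2,6):dx=-2,dy=-12->C
  (2,7):dx=-4,dy=-3->C; (2,8):dx=+4,dy=-15->D; (2,9):dx=-3,dy=-11->C; (3,4):dx=+1,dy=-11->D
  (3,5):dx=+3,dy=-8->D; (3,6):dx=-4,dy=-14->C; (3,7):dx=-6,dy=-5->C; (3,8):dx=+2,dy=-17->D
  (3,9):dx=-5,dy=-13->C; (4,5):dx=+2,dy=+3->C; (4,6):dx=-5,dy=-3->C; (4,7):dx=-7,dy=+6->D
  (4,8):dx=+1,dy=-6->D; (4,9):dx=-6,dy=-2->C; (5,6):dx=-7,dy=-6->C; (5,7):dx=-9,dy=+3->D
  (5,8):dx=-1,dy=-9->C; (5,9):dx=-8,dy=-5->C; (6,7):dx=-2,dy=+9->D; (6,8):dx=+6,dy=-3->D
  (6,9):dx=-1,dy=+1->D; (7,8):dx=+8,dy=-12->D; (7,9):dx=+1,dy=-8->D; (8,9):dx=-7,dy=+4->D
Step 2: C = 18, D = 18, total pairs = 36.
Step 3: tau = (C - D)/(n(n-1)/2) = (18 - 18)/36 = 0.000000.
Step 4: Exact two-sided p-value (enumerate n! = 362880 permutations of y under H0): p = 1.000000.
Step 5: alpha = 0.05. fail to reject H0.

tau_b = 0.0000 (C=18, D=18), p = 1.000000, fail to reject H0.


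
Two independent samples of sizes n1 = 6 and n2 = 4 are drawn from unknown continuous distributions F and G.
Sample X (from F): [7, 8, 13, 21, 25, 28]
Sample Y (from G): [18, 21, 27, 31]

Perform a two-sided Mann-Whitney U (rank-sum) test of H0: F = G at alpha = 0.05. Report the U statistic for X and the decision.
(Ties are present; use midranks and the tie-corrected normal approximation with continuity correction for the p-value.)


Step 1: Combine and sort all 10 observations; assign midranks.
sorted (value, group): (7,X), (8,X), (13,X), (18,Y), (21,X), (21,Y), (25,X), (27,Y), (28,X), (31,Y)
ranks: 7->1, 8->2, 13->3, 18->4, 21->5.5, 21->5.5, 25->7, 27->8, 28->9, 31->10
Step 2: Rank sum for X: R1 = 1 + 2 + 3 + 5.5 + 7 + 9 = 27.5.
Step 3: U_X = R1 - n1(n1+1)/2 = 27.5 - 6*7/2 = 27.5 - 21 = 6.5.
       U_Y = n1*n2 - U_X = 24 - 6.5 = 17.5.
Step 4: Ties are present, so use the tie-corrected normal approximation (with continuity correction) for the p-value.
Step 5: p-value = 0.284958; compare to alpha = 0.05. fail to reject H0.

U_X = 6.5, p = 0.284958, fail to reject H0 at alpha = 0.05.


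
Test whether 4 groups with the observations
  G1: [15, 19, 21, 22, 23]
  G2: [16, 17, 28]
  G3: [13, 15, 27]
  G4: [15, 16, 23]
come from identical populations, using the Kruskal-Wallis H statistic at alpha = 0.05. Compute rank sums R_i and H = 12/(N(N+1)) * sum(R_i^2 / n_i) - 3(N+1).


Step 1: Combine all N = 14 observations and assign midranks.
sorted (value, group, rank): (13,G3,1), (15,G1,3), (15,G3,3), (15,G4,3), (16,G2,5.5), (16,G4,5.5), (17,G2,7), (19,G1,8), (21,G1,9), (22,G1,10), (23,G1,11.5), (23,G4,11.5), (27,G3,13), (28,G2,14)
Step 2: Sum ranks within each group.
R_1 = 41.5 (n_1 = 5)
R_2 = 26.5 (n_2 = 3)
R_3 = 17 (n_3 = 3)
R_4 = 20 (n_4 = 3)
Step 3: H = 12/(N(N+1)) * sum(R_i^2/n_i) - 3(N+1)
     = 12/(14*15) * (41.5^2/5 + 26.5^2/3 + 17^2/3 + 20^2/3) - 3*15
     = 0.057143 * 808.2 - 45
     = 1.182857.
Step 4: Ties present; correction factor C = 1 - 36/(14^3 - 14) = 0.986813. Corrected H = 1.182857 / 0.986813 = 1.198664.
Step 5: Under H0, H ~ chi^2(3); p-value = 0.753325.
Step 6: alpha = 0.05. fail to reject H0.

H = 1.1987, df = 3, p = 0.753325, fail to reject H0.


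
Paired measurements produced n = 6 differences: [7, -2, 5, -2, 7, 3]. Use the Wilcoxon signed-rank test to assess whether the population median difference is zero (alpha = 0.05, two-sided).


Step 1: Drop any zero differences (none here) and take |d_i|.
|d| = [7, 2, 5, 2, 7, 3]
Step 2: Midrank |d_i| (ties get averaged ranks).
ranks: |7|->5.5, |2|->1.5, |5|->4, |2|->1.5, |7|->5.5, |3|->3
Step 3: Attach original signs; sum ranks with positive sign and with negative sign.
W+ = 5.5 + 4 + 5.5 + 3 = 18
W- = 1.5 + 1.5 = 3
(Check: W+ + W- = 21 should equal n(n+1)/2 = 21.)
Step 4: Test statistic W = min(W+, W-) = 3.
Step 5: Ties in |d|, so use the tie-corrected normal approximation.
        E[W] = n(n+1)/4 = 6*7/4 = 10.5.
        Tie groups: |d|=2 (t=2), |d|=7 (t=2); sum(t^3 - t) = 12.
        Var[W] = n(n+1)(2n+1)/24 - sum(t^3-t)/48 = 546/24 - 12/48 = 22.5.
        z = (W - E[W]) / sqrt(Var[W]) = (3 - 10.5) / 4.7434 = -1.5811.
        Two-sided p = 2*Phi(z) = 0.113846.
Step 6: alpha = 0.05. fail to reject H0.

W+ = 18, W- = 3, W = min = 3, p = 0.113846, fail to reject H0.


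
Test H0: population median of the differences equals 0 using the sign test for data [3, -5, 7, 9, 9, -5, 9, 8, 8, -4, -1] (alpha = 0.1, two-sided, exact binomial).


Step 1: Discard zero differences. Original n = 11; n_eff = number of nonzero differences = 11.
Nonzero differences (with sign): +3, -5, +7, +9, +9, -5, +9, +8, +8, -4, -1
Step 2: Count signs: positive = 7, negative = 4.
Step 3: Under H0: P(positive) = 0.5, so the number of positives S ~ Bin(11, 0.5).
Step 4: Two-sided exact p-value = sum of Bin(11,0.5) probabilities at or below the observed probability = 0.548828.
Step 5: alpha = 0.1. fail to reject H0.

n_eff = 11, pos = 7, neg = 4, p = 0.548828, fail to reject H0.


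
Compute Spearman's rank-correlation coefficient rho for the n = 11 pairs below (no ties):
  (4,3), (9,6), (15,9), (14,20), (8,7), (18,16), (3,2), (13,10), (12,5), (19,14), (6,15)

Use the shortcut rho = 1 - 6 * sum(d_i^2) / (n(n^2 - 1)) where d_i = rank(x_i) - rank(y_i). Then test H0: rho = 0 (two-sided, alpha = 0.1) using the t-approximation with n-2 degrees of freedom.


Step 1: Rank x and y separately (midranks; no ties here).
rank(x): 4->2, 9->5, 15->9, 14->8, 8->4, 18->10, 3->1, 13->7, 12->6, 19->11, 6->3
rank(y): 3->2, 6->4, 9->6, 20->11, 7->5, 16->10, 2->1, 10->7, 5->3, 14->8, 15->9
Step 2: d_i = R_x(i) - R_y(i); compute d_i^2.
  (2-2)^2=0, (5-4)^2=1, (9-6)^2=9, (8-11)^2=9, (4-5)^2=1, (10-10)^2=0, (1-1)^2=0, (7-7)^2=0, (6-3)^2=9, (11-8)^2=9, (3-9)^2=36
sum(d^2) = 74.
Step 3: rho = 1 - 6*74 / (11*(11^2 - 1)) = 1 - 444/1320 = 0.663636.
Step 4: Under H0, t = rho * sqrt((n-2)/(1-rho^2)) = 2.6614 ~ t(9).
Step 5: Two-sided p-value from the t-distribution with 9 df = 0.025984.
Step 6: alpha = 0.1. reject H0.

rho = 0.6636, p = 0.025984, reject H0 at alpha = 0.1.


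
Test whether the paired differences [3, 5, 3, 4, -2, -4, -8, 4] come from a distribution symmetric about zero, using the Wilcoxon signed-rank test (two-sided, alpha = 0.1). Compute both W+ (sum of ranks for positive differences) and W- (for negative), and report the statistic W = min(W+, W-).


Step 1: Drop any zero differences (none here) and take |d_i|.
|d| = [3, 5, 3, 4, 2, 4, 8, 4]
Step 2: Midrank |d_i| (ties get averaged ranks).
ranks: |3|->2.5, |5|->7, |3|->2.5, |4|->5, |2|->1, |4|->5, |8|->8, |4|->5
Step 3: Attach original signs; sum ranks with positive sign and with negative sign.
W+ = 2.5 + 7 + 2.5 + 5 + 5 = 22
W- = 1 + 5 + 8 = 14
(Check: W+ + W- = 36 should equal n(n+1)/2 = 36.)
Step 4: Test statistic W = min(W+, W-) = 14.
Step 5: Ties in |d|, so use the tie-corrected normal approximation.
        E[W] = n(n+1)/4 = 8*9/4 = 18.
        Tie groups: |d|=3 (t=2), |d|=4 (t=3); sum(t^3 - t) = 30.
        Var[W] = n(n+1)(2n+1)/24 - sum(t^3-t)/48 = 1224/24 - 30/48 = 50.375.
        z = (W - E[W]) / sqrt(Var[W]) = (14 - 18) / 7.0975 = -0.5636.
        Two-sided p = 2*Phi(z) = 0.573043.
Step 6: alpha = 0.1. fail to reject H0.

W+ = 22, W- = 14, W = min = 14, p = 0.573043, fail to reject H0.


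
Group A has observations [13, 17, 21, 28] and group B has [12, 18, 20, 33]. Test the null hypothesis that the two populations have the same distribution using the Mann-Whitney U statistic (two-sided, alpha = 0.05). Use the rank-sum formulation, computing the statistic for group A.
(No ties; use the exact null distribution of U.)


Step 1: Combine and sort all 8 observations; assign midranks.
sorted (value, group): (12,Y), (13,X), (17,X), (18,Y), (20,Y), (21,X), (28,X), (33,Y)
ranks: 12->1, 13->2, 17->3, 18->4, 20->5, 21->6, 28->7, 33->8
Step 2: Rank sum for X: R1 = 2 + 3 + 6 + 7 = 18.
Step 3: U_X = R1 - n1(n1+1)/2 = 18 - 4*5/2 = 18 - 10 = 8.
       U_Y = n1*n2 - U_X = 16 - 8 = 8.
Step 4: No ties, so the exact null distribution of U (based on enumerating the C(8,4) = 70 equally likely rank assignments) gives the two-sided p-value.
Step 5: p-value = 1.000000; compare to alpha = 0.05. fail to reject H0.

U_X = 8, p = 1.000000, fail to reject H0 at alpha = 0.05.


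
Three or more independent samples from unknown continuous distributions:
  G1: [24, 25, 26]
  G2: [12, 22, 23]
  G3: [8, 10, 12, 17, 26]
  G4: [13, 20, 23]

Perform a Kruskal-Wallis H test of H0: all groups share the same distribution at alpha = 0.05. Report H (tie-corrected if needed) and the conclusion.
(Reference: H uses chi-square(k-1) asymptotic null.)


Step 1: Combine all N = 14 observations and assign midranks.
sorted (value, group, rank): (8,G3,1), (10,G3,2), (12,G2,3.5), (12,G3,3.5), (13,G4,5), (17,G3,6), (20,G4,7), (22,G2,8), (23,G2,9.5), (23,G4,9.5), (24,G1,11), (25,G1,12), (26,G1,13.5), (26,G3,13.5)
Step 2: Sum ranks within each group.
R_1 = 36.5 (n_1 = 3)
R_2 = 21 (n_2 = 3)
R_3 = 26 (n_3 = 5)
R_4 = 21.5 (n_4 = 3)
Step 3: H = 12/(N(N+1)) * sum(R_i^2/n_i) - 3(N+1)
     = 12/(14*15) * (36.5^2/3 + 21^2/3 + 26^2/5 + 21.5^2/3) - 3*15
     = 0.057143 * 880.367 - 45
     = 5.306667.
Step 4: Ties present; correction factor C = 1 - 18/(14^3 - 14) = 0.993407. Corrected H = 5.306667 / 0.993407 = 5.341888.
Step 5: Under H0, H ~ chi^2(3); p-value = 0.148407.
Step 6: alpha = 0.05. fail to reject H0.

H = 5.3419, df = 3, p = 0.148407, fail to reject H0.


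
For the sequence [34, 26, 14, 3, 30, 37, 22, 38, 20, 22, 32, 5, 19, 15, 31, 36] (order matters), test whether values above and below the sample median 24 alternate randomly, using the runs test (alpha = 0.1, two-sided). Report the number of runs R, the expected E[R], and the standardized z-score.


Step 1: Compute median = 24; label A = above, B = below.
Labels in order: AABBAABABBABBBAA  (n_A = 8, n_B = 8)
Step 2: Count runs R = 9.
Step 3: Under H0 (random ordering), E[R] = 2*n_A*n_B/(n_A+n_B) + 1 = 2*8*8/16 + 1 = 9.0000.
        Var[R] = 2*n_A*n_B*(2*n_A*n_B - n_A - n_B) / ((n_A+n_B)^2 * (n_A+n_B-1)) = 14336/3840 = 3.7333.
        SD[R] = 1.9322.
Step 4: R = E[R], so z = 0 with no continuity correction.
Step 5: Two-sided p-value via normal approximation = 2*(1 - Phi(|z|)) = 1.000000.
Step 6: alpha = 0.1. fail to reject H0.

R = 9, z = 0.0000, p = 1.000000, fail to reject H0.


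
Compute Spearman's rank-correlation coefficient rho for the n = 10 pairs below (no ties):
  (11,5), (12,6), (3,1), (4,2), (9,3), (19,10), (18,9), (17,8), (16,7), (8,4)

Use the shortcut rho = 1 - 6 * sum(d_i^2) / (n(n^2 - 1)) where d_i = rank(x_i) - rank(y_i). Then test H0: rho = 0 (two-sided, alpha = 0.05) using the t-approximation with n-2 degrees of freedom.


Step 1: Rank x and y separately (midranks; no ties here).
rank(x): 11->5, 12->6, 3->1, 4->2, 9->4, 19->10, 18->9, 17->8, 16->7, 8->3
rank(y): 5->5, 6->6, 1->1, 2->2, 3->3, 10->10, 9->9, 8->8, 7->7, 4->4
Step 2: d_i = R_x(i) - R_y(i); compute d_i^2.
  (5-5)^2=0, (6-6)^2=0, (1-1)^2=0, (2-2)^2=0, (4-3)^2=1, (10-10)^2=0, (9-9)^2=0, (8-8)^2=0, (7-7)^2=0, (3-4)^2=1
sum(d^2) = 2.
Step 3: rho = 1 - 6*2 / (10*(10^2 - 1)) = 1 - 12/990 = 0.987879.
Step 4: Under H0, t = rho * sqrt((n-2)/(1-rho^2)) = 18.0003 ~ t(8).
Step 5: Two-sided p-value from the t-distribution with 8 df = 0.000000.
Step 6: alpha = 0.05. reject H0.

rho = 0.9879, p = 0.000000, reject H0 at alpha = 0.05.


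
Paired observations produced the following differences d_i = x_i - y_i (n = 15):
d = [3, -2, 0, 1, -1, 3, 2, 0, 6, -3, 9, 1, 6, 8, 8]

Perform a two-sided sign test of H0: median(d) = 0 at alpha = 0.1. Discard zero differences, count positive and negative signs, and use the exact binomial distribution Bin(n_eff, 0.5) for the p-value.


Step 1: Discard zero differences. Original n = 15; n_eff = number of nonzero differences = 13.
Nonzero differences (with sign): +3, -2, +1, -1, +3, +2, +6, -3, +9, +1, +6, +8, +8
Step 2: Count signs: positive = 10, negative = 3.
Step 3: Under H0: P(positive) = 0.5, so the number of positives S ~ Bin(13, 0.5).
Step 4: Two-sided exact p-value = sum of Bin(13,0.5) probabilities at or below the observed probability = 0.092285.
Step 5: alpha = 0.1. reject H0.

n_eff = 13, pos = 10, neg = 3, p = 0.092285, reject H0.


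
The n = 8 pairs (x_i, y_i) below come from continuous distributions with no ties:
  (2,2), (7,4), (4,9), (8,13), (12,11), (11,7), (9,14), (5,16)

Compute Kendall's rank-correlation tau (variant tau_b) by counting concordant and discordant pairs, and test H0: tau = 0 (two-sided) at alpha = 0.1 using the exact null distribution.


Step 1: Enumerate the 28 unordered pairs (i,j) with i<j and classify each by sign(x_j-x_i) * sign(y_j-y_i).
  (1,2):dx=+5,dy=+2->C; (1,3):dx=+2,dy=+7->C; (1,4):dx=+6,dy=+11->C; (1,5):dx=+10,dy=+9->C
  (1,6):dx=+9,dy=+5->C; (1,7):dx=+7,dy=+12->C; (1,8):dx=+3,dy=+14->C; (2,3):dx=-3,dy=+5->D
  (2,4):dx=+1,dy=+9->C; (2,5):dx=+5,dy=+7->C; (2,6):dx=+4,dy=+3->C; (2,7):dx=+2,dy=+10->C
  (2,8):dx=-2,dy=+12->D; (3,4):dx=+4,dy=+4->C; (3,5):dx=+8,dy=+2->C; (3,6):dx=+7,dy=-2->D
  (3,7):dx=+5,dy=+5->C; (3,8):dx=+1,dy=+7->C; (4,5):dx=+4,dy=-2->D; (4,6):dx=+3,dy=-6->D
  (4,7):dx=+1,dy=+1->C; (4,8):dx=-3,dy=+3->D; (5,6):dx=-1,dy=-4->C; (5,7):dx=-3,dy=+3->D
  (5,8):dx=-7,dy=+5->D; (6,7):dx=-2,dy=+7->D; (6,8):dx=-6,dy=+9->D; (7,8):dx=-4,dy=+2->D
Step 2: C = 17, D = 11, total pairs = 28.
Step 3: tau = (C - D)/(n(n-1)/2) = (17 - 11)/28 = 0.214286.
Step 4: Exact two-sided p-value (enumerate n! = 40320 permutations of y under H0): p = 0.548413.
Step 5: alpha = 0.1. fail to reject H0.

tau_b = 0.2143 (C=17, D=11), p = 0.548413, fail to reject H0.


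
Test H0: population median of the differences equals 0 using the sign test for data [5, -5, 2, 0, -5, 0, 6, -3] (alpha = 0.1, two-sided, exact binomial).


Step 1: Discard zero differences. Original n = 8; n_eff = number of nonzero differences = 6.
Nonzero differences (with sign): +5, -5, +2, -5, +6, -3
Step 2: Count signs: positive = 3, negative = 3.
Step 3: Under H0: P(positive) = 0.5, so the number of positives S ~ Bin(6, 0.5).
Step 4: Two-sided exact p-value = sum of Bin(6,0.5) probabilities at or below the observed probability = 1.000000.
Step 5: alpha = 0.1. fail to reject H0.

n_eff = 6, pos = 3, neg = 3, p = 1.000000, fail to reject H0.


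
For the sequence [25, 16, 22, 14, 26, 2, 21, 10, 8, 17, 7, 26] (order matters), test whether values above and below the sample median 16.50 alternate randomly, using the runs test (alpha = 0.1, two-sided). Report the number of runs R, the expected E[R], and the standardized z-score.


Step 1: Compute median = 16.50; label A = above, B = below.
Labels in order: ABABABABBABA  (n_A = 6, n_B = 6)
Step 2: Count runs R = 11.
Step 3: Under H0 (random ordering), E[R] = 2*n_A*n_B/(n_A+n_B) + 1 = 2*6*6/12 + 1 = 7.0000.
        Var[R] = 2*n_A*n_B*(2*n_A*n_B - n_A - n_B) / ((n_A+n_B)^2 * (n_A+n_B-1)) = 4320/1584 = 2.7273.
        SD[R] = 1.6514.
Step 4: Continuity-corrected z = (R - 0.5 - E[R]) / SD[R] = (11 - 0.5 - 7.0000) / 1.6514 = 2.1194.
Step 5: Two-sided p-value via normal approximation = 2*(1 - Phi(|z|)) = 0.034060.
Step 6: alpha = 0.1. reject H0.

R = 11, z = 2.1194, p = 0.034060, reject H0.
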